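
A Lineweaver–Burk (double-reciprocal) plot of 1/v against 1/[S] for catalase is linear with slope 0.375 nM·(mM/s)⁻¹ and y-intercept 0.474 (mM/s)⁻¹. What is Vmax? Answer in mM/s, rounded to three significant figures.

The y-intercept of a Lineweaver–Burk plot equals 1/Vmax, so Vmax = 1/0.474 = 2.11 mM/s.

2.11 mM/s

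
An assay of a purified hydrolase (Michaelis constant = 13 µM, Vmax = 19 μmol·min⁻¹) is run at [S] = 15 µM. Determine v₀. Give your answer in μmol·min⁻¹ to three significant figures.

[S]/(Km+[S]) = 15/28.00 = 0.5357, the fractional saturation.
v = 0.5357 × Vmax = 0.5357 × 19 = 10.2 μmol·min⁻¹.

10.2 μmol·min⁻¹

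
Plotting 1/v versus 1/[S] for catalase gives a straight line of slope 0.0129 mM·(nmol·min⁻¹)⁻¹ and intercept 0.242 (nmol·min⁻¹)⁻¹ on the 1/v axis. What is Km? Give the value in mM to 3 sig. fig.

0.0533 mM

y-intercept = 1/Vmax ⇒ Vmax = 4.13 nmol·min⁻¹; slope = Km/Vmax ⇒ Km = slope × Vmax.
Km = 0.0129 × 4.13 = 0.0533 mM.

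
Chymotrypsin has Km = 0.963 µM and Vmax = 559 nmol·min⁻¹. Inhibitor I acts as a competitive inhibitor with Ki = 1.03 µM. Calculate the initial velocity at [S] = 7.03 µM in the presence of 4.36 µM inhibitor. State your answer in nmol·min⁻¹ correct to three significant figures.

326 nmol·min⁻¹

α = 1 + [I]/Ki = 1 + 4.36/1.03 = 5.233.
For a competitive inhibitor, Vmax is unchanged and the apparent Km becomes α·Km: Km,app = 5.04 µM, Vmax,app = 559 nmol·min⁻¹.
v = Vmax,app·[S]/(Km,app + [S]) = 559 × 7.03/(5.04 + 7.03) = 326 nmol·min⁻¹.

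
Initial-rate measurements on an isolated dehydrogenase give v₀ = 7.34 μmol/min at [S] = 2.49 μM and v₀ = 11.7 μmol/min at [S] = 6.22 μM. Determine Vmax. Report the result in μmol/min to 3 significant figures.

In reciprocal form, 1/v = (Km/Vmax)·(1/[S]) + 1/Vmax. The two points give (1/[S], 1/v) = (0.4016, 0.1362) and (0.1608, 0.08547).
Slope = (0.1362 − 0.08547)/(0.4016 − 0.1608) = 0.2108; intercept = 0.1362 − 0.2108×0.4016 = 0.05158.
Vmax = 1/intercept = 19.4 μmol/min; Km = slope × Vmax = 0.2108 × 19.4 = 4.09 μM.

19.4 μmol/min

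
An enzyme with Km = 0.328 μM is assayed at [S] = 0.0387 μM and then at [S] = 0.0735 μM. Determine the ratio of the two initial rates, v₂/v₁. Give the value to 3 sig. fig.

Since Vmax cancels, v₂/v₁ = [S]₂(Km+[S]₁) / [S]₁(Km+[S]₂).
= 0.0735×(0.328+0.0387) / (0.0387×(0.328+0.0735)) = 0.02695/0.01554 = 1.73.

1.73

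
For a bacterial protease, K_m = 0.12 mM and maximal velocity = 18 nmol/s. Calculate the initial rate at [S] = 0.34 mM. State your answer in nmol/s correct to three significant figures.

v = Vmax·[S]/(Km + [S]) = 18 × 0.34 / (0.12 + 0.34)
  = 6.120 / 0.4600 = 13.3 nmol/s.

13.3 nmol/s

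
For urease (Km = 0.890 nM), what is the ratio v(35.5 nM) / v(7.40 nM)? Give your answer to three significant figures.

1.09

Since Vmax cancels, v₂/v₁ = [S]₂(Km+[S]₁) / [S]₁(Km+[S]₂).
= 35.5×(0.890+7.40) / (7.40×(0.890+35.5)) = 294.3/269.3 = 1.09.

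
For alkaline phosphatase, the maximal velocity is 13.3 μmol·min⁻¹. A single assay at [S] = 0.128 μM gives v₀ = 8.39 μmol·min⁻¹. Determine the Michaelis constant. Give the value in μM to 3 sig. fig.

0.0749 μM

v/Vmax = 8.39/13.3 = 0.6308 = [S]/(Km+[S]).
So Km + [S] = [S]/0.6308 = 0.2029 μM, giving Km = 0.2029 − 0.128 = 0.0749 μM.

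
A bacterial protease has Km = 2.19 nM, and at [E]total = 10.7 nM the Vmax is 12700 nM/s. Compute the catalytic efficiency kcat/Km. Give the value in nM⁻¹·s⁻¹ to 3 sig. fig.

kcat = Vmax/[E]total = 12700/10.7 = 1190 s⁻¹.
kcat/Km = 1190/2.19 = 542 nM⁻¹·s⁻¹.

542 nM⁻¹·s⁻¹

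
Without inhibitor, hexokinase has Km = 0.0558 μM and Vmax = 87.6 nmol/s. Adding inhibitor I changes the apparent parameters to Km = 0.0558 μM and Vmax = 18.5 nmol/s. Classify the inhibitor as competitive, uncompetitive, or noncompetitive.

noncompetitive

Vmax decreases (87.6 → 18.5 nmol/s) while Km is unchanged — pure noncompetitive inhibition.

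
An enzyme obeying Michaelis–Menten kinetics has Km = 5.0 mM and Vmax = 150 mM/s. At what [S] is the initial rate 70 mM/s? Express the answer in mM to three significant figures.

Rearranging v = Vmax[S]/(Km+[S]) gives [S] = Km·v/(Vmax − v).
[S] = 5.0 × 70 / (150 − 70) = 350.0/80.00 = 4.38 mM.

4.38 mM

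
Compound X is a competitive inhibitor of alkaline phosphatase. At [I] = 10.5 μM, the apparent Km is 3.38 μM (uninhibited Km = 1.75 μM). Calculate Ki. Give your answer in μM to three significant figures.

11.3 μM

Competitive: Km,app = α·Km with α = 1 + [I]/Ki.
α = Km,app/Km = 3.38/1.75 = 1.931.
Ki = [I]/(α − 1) = 10.5/0.9314 = 11.3 μM.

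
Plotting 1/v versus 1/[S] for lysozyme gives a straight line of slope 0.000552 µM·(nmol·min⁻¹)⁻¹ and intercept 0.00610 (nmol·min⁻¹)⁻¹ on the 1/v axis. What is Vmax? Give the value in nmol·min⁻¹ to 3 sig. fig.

164 nmol·min⁻¹

The y-intercept of a Lineweaver–Burk plot equals 1/Vmax, so Vmax = 1/0.00610 = 164 nmol·min⁻¹.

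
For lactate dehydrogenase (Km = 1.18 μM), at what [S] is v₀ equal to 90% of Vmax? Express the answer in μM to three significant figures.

10.6 μM

v/Vmax = [S]/(Km+[S]) = 0.9, so [S] = Km·0.9/(1 − 0.9) = 1.18 × 9.000.
[S] = 10.6 μM.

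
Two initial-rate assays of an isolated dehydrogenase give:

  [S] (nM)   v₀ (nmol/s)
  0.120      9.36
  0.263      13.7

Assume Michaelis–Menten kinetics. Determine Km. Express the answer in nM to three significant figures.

0.168 nM

In reciprocal form, 1/v = (Km/Vmax)·(1/[S]) + 1/Vmax. The two points give (1/[S], 1/v) = (8.333, 0.1068) and (3.802, 0.07299).
Slope = (0.1068 − 0.07299)/(8.333 − 3.802) = 0.007470; intercept = 0.1068 − 0.007470×8.333 = 0.04459.
Vmax = 1/intercept = 22.4 nmol/s; Km = slope × Vmax = 0.007470 × 22.4 = 0.168 nM.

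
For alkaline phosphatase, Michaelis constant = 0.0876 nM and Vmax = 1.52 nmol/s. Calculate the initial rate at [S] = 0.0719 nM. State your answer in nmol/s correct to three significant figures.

0.685 nmol/s

[S]/(Km+[S]) = 0.0719/0.1595 = 0.4508, the fractional saturation.
v = 0.4508 × Vmax = 0.4508 × 1.52 = 0.685 nmol/s.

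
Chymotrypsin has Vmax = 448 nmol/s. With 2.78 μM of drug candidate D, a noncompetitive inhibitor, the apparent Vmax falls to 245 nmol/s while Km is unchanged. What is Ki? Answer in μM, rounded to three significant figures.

3.36 μM

Noncompetitive: Vmax,app = Vmax/α with α = 1 + [I]/Ki.
α = Vmax/Vmax,app = 448/245 = 1.829.
Ki = [I]/(α − 1) = 2.78/0.8286 = 3.36 μM.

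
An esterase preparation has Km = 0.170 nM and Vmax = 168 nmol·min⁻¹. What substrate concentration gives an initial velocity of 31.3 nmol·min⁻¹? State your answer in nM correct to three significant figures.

The required fractional saturation is v/Vmax = 31.3/168 = 0.1863.
Then [S]/(Km+[S]) = 0.1863 ⇒ [S] = 0.170 × 0.1863/(1 − 0.1863) = 0.0389 nM.

0.0389 nM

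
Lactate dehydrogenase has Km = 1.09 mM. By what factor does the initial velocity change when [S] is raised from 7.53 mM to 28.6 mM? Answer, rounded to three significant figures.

The fractional saturations are [S]/(Km+[S]) = 7.53/8.620 = 0.8735 and 28.6/29.69 = 0.9633.
v₂/v₁ is just their ratio: 0.9633/0.8735 = 1.10.

1.10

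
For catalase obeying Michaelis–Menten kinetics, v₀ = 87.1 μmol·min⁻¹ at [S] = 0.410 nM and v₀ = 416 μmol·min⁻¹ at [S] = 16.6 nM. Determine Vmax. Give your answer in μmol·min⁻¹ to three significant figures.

From v = Vmax[S]/(Km+[S]), each point gives Vmax = v(Km+[S])/[S].
Equating: 87.1(Km+0.410)/0.410 = 416(Km+16.6)/16.6.
212.4·Km + 87.1 = 25.06·Km + 416, so (212.4 − 25.06)·Km = 416 − 87.1.
Km = 328.9/187.4 = 1.76 nM; then Vmax = 87.1(1.76+0.410)/0.410 = 460 μmol·min⁻¹.

460 μmol·min⁻¹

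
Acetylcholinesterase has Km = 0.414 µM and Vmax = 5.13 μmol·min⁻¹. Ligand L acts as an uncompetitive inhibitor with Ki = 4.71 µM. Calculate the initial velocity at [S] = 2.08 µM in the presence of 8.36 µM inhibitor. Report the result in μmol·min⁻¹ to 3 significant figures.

1.72 μmol·min⁻¹

α = 1 + [I]/Ki = 1 + 8.36/4.71 = 2.775.
For an uncompetitive inhibitor, both parameters are divided by α, giving Vmax/α and Km/α: Km,app = 0.149 µM, Vmax,app = 1.85 μmol·min⁻¹.
v = Vmax,app·[S]/(Km,app + [S]) = 1.85 × 2.08/(0.149 + 2.08) = 1.72 μmol·min⁻¹.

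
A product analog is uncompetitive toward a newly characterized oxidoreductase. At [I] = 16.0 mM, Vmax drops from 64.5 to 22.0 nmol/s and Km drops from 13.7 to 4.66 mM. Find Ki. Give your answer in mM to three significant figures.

Uncompetitive: Vmax,app = Vmax/α (and Km,app = Km/α) with α = 1 + [I]/Ki.
α = Vmax/Vmax,app = 64.5/22.0 = 2.932.
Since α = 1 + [I]/Ki, [I]/Ki = 2.932 − 1 = 1.932 and Ki = 16.0/1.932 = 8.28 mM.

8.28 mM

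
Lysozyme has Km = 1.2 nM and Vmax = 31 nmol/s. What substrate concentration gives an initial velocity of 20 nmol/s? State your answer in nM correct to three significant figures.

2.18 nM

Rearranging v = Vmax[S]/(Km+[S]) gives [S] = Km·v/(Vmax − v).
[S] = 1.2 × 20 / (31 − 20) = 24.00/11.00 = 2.18 nM.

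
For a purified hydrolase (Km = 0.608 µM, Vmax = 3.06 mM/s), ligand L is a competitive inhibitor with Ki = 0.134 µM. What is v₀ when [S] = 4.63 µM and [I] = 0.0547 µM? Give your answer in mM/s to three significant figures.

2.58 mM/s

With α = 1 + [I]/Ki = 1 + 0.0547/0.134 = 1.408, the competitive rate law is v = Vmax[S] / (αKm + [S]).
v = 3.06×4.63 / (1.408×0.608 + 4.63) = 14.17/5.486 = 2.58 mM/s.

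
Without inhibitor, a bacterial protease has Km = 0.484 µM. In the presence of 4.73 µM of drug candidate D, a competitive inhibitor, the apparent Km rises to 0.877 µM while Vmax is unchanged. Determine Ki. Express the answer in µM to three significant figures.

Competitive: Km,app = α·Km with α = 1 + [I]/Ki.
α = Km,app/Km = 0.877/0.484 = 1.812.
Since α = 1 + [I]/Ki, [I]/Ki = 1.812 − 1 = 0.8120 and Ki = 4.73/0.8120 = 5.83 µM.

5.83 µM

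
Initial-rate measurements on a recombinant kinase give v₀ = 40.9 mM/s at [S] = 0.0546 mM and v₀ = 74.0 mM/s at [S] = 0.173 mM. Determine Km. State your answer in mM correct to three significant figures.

0.103 mM

From v = Vmax[S]/(Km+[S]), each point gives Vmax = v(Km+[S])/[S].
Equating: 40.9(Km+0.0546)/0.0546 = 74.0(Km+0.173)/0.173.
749.1·Km + 40.9 = 427.7·Km + 74.0, so (749.1 − 427.7)·Km = 74.0 − 40.9.
Km = 33.10/321.3 = 0.103 mM; then Vmax = 40.9(0.103+0.0546)/0.0546 = 118 mM/s.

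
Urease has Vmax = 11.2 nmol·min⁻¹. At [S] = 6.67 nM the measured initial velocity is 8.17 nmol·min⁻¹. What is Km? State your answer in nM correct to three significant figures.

From v = Vmax[S]/(Km+[S]), Km = [S](Vmax − v)/v.
Km = 6.67 × (11.2 − 8.17) / 8.17 = 20.21/8.17 = 2.47 nM.

2.47 nM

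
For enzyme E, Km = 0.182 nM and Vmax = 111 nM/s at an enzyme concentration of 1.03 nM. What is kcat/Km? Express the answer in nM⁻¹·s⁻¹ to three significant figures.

kcat = Vmax/[E]total = 111/1.03 = 108 s⁻¹.
kcat/Km = 108/0.182 = 592 nM⁻¹·s⁻¹.

592 nM⁻¹·s⁻¹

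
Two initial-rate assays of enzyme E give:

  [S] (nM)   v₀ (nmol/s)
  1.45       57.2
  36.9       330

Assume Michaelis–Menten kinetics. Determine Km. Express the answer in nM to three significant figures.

In reciprocal form, 1/v = (Km/Vmax)·(1/[S]) + 1/Vmax. The two points give (1/[S], 1/v) = (0.6897, 0.01748) and (0.02710, 0.003030).
Slope = (0.01748 − 0.003030)/(0.6897 − 0.02710) = 0.02181; intercept = 0.01748 − 0.02181×0.6897 = 0.002439.
Vmax = 1/intercept = 410 nmol/s; Km = slope × Vmax = 0.02181 × 410 = 8.94 nM.

8.94 nM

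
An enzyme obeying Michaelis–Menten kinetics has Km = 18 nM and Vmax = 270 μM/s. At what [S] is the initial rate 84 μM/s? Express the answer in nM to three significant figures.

8.13 nM

Rearranging v = Vmax[S]/(Km+[S]) gives [S] = Km·v/(Vmax − v).
[S] = 18 × 84 / (270 − 84) = 1512/186.0 = 8.13 nM.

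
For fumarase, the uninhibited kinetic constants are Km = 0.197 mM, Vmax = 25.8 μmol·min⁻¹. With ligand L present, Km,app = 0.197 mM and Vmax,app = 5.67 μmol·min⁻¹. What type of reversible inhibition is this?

noncompetitive

Vmax decreases (25.8 → 5.67 μmol·min⁻¹) while Km is unchanged — pure noncompetitive inhibition.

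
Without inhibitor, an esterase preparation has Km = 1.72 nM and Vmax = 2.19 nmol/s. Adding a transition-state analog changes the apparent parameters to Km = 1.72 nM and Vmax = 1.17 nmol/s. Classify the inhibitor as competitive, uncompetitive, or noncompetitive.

Vmax decreases (2.19 → 1.17 nmol/s) while Km is unchanged — pure noncompetitive inhibition.

noncompetitive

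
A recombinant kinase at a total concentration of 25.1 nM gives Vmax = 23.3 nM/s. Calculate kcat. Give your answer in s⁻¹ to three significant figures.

0.928 s⁻¹

kcat = Vmax/[E]total = 23.3 nM/s / 25.1 nM = 0.928 s⁻¹.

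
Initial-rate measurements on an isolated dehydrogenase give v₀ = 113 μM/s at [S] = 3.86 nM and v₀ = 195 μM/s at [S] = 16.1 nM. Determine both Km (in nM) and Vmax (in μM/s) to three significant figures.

Km = 4.78 nM; Vmax = 253 μM/s

From v = Vmax[S]/(Km+[S]), each point gives Vmax = v(Km+[S])/[S].
Equating: 113(Km+3.86)/3.86 = 195(Km+16.1)/16.1.
29.27·Km + 113 = 12.11·Km + 195, so (29.27 − 12.11)·Km = 195 − 113.
Km = 82.00/17.16 = 4.78 nM; then Vmax = 113(4.78+3.86)/3.86 = 253 μM/s.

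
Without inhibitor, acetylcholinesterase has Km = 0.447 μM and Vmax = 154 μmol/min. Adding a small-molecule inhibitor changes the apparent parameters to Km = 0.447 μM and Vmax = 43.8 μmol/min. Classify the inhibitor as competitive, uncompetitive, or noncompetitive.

Vmax decreases (154 → 43.8 μmol/min) while Km is unchanged — pure noncompetitive inhibition.

noncompetitive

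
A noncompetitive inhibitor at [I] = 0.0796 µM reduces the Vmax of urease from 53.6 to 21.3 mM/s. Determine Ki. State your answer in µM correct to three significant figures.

0.0525 µM

Noncompetitive: Vmax,app = Vmax/α with α = 1 + [I]/Ki.
α = Vmax/Vmax,app = 53.6/21.3 = 2.516.
Ki = [I]/(α − 1) = 0.0796/1.516 = 0.0525 µM.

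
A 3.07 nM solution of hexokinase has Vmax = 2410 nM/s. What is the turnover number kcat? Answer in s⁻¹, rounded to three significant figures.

kcat = Vmax/[E]total = 2410 nM/s / 3.07 nM = 785 s⁻¹.

785 s⁻¹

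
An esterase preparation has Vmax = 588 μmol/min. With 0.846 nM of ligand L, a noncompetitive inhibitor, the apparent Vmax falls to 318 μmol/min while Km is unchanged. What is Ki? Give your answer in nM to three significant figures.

0.996 nM

Noncompetitive: Vmax,app = Vmax/α with α = 1 + [I]/Ki.
α = Vmax/Vmax,app = 588/318 = 1.849.
Since α = 1 + [I]/Ki, [I]/Ki = 1.849 − 1 = 0.8491 and Ki = 0.846/0.8491 = 0.996 nM.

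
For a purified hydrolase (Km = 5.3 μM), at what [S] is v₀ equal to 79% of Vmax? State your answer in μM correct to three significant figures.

v/Vmax = [S]/(Km+[S]) = 0.79, so [S] = Km·0.79/(1 − 0.79) = 5.3 × 3.762.
[S] = 19.9 μM.

19.9 μM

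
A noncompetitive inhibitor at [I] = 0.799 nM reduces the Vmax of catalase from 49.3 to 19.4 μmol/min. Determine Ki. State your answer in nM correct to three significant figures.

0.518 nM

Noncompetitive: Vmax,app = Vmax/α with α = 1 + [I]/Ki.
α = Vmax/Vmax,app = 49.3/19.4 = 2.541.
Since α = 1 + [I]/Ki, [I]/Ki = 2.541 − 1 = 1.541 and Ki = 0.799/1.541 = 0.518 nM.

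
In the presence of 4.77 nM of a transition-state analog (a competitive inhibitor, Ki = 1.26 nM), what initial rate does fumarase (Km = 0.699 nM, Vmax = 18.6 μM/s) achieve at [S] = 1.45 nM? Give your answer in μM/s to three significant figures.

5.62 μM/s

With α = 1 + [I]/Ki = 1 + 4.77/1.26 = 4.786, the competitive rate law is v = Vmax[S] / (αKm + [S]).
v = 18.6×1.45 / (4.786×0.699 + 1.45) = 26.97/4.795 = 5.62 μM/s.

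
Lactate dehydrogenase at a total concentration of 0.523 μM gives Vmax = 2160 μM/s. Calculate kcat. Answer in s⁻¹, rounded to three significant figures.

4130 s⁻¹

kcat = Vmax/[E]total = 2160 μM/s / 0.523 μM = 4130 s⁻¹.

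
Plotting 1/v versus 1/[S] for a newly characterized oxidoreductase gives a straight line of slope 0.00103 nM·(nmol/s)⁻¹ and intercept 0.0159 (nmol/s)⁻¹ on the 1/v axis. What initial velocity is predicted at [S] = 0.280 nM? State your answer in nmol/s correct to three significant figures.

51.1 nmol/s

The y-intercept is 1/Vmax, so Vmax = 1/0.0159 = 62.9 nmol/s.
The slope is Km/Vmax, so Km = 0.00103 × 62.9 = 0.0648 nM.
Then v = 62.9 × 0.280/(0.0648 + 0.280) = 51.1 nmol/s.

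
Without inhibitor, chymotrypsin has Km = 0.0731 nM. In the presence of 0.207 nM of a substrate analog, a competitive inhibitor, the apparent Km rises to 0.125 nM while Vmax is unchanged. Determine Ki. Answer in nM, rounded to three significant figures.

Competitive: Km,app = α·Km with α = 1 + [I]/Ki.
α = Km,app/Km = 0.125/0.0731 = 1.710.
Since α = 1 + [I]/Ki, [I]/Ki = 1.710 − 1 = 0.7100 and Ki = 0.207/0.7100 = 0.292 nM.

0.292 nM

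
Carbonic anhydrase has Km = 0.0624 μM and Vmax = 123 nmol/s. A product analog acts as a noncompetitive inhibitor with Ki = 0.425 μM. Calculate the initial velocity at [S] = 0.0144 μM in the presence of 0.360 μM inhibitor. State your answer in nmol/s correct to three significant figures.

12.5 nmol/s

With α = 1 + [I]/Ki = 1 + 0.360/0.425 = 1.847, the noncompetitive rate law is v = (Vmax/α)·[S] / (Km + [S]).
v = (123/1.847)×0.0144 / (0.0624 + 0.0144) = 0.9589/0.07680 = 12.5 nmol/s.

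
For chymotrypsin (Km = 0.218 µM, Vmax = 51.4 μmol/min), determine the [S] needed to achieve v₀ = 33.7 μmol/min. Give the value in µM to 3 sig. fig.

Rearranging v = Vmax[S]/(Km+[S]) gives [S] = Km·v/(Vmax − v).
[S] = 0.218 × 33.7 / (51.4 − 33.7) = 7.347/17.70 = 0.415 µM.

0.415 µM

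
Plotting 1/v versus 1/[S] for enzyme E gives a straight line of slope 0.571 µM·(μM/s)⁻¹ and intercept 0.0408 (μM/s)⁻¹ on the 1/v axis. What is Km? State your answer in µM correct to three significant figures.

14.0 µM

y-intercept = 1/Vmax ⇒ Vmax = 24.5 μM/s; slope = Km/Vmax ⇒ Km = slope × Vmax.
Km = 0.571 × 24.5 = 14.0 µM.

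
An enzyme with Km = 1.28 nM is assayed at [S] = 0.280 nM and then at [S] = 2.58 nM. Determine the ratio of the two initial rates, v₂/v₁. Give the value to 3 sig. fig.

Since Vmax cancels, v₂/v₁ = [S]₂(Km+[S]₁) / [S]₁(Km+[S]₂).
= 2.58×(1.28+0.280) / (0.280×(1.28+2.58)) = 4.025/1.081 = 3.72.

3.72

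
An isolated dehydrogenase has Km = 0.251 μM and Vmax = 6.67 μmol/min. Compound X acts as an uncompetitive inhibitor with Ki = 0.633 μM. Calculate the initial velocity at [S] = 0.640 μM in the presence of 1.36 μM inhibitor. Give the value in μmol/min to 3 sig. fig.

With α = 1 + [I]/Ki = 1 + 1.36/0.633 = 3.148, the uncompetitive rate law is v = (Vmax/α)·[S] / (Km/α + [S]).
v = (6.67/3.148)×0.640 / (0.251/3.148 + 0.640) = 1.356/0.7197 = 1.88 μmol/min.

1.88 μmol/min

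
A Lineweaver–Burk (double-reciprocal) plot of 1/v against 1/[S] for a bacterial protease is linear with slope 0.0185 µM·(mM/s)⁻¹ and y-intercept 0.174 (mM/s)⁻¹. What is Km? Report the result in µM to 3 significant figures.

y-intercept = 1/Vmax ⇒ Vmax = 5.75 mM/s; slope = Km/Vmax ⇒ Km = slope × Vmax.
Km = 0.0185 × 5.75 = 0.106 µM.

0.106 µM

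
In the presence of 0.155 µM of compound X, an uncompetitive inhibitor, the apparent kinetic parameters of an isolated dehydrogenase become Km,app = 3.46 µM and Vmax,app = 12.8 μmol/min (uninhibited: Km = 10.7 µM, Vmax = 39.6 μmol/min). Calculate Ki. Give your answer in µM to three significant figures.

0.0740 µM

Uncompetitive: Vmax,app = Vmax/α (and Km,app = Km/α) with α = 1 + [I]/Ki.
α = Vmax/Vmax,app = 39.6/12.8 = 3.094.
Ki = [I]/(α − 1) = 0.155/2.094 = 0.0740 µM.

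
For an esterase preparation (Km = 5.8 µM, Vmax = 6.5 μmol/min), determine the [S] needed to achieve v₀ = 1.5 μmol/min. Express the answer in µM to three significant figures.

1.74 µM

The required fractional saturation is v/Vmax = 1.5/6.5 = 0.2308.
Then [S]/(Km+[S]) = 0.2308 ⇒ [S] = 5.8 × 0.2308/(1 − 0.2308) = 1.74 µM.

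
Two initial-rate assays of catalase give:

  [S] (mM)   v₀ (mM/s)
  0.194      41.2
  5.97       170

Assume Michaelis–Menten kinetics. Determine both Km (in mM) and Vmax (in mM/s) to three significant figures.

Km = 0.700 mM; Vmax = 190 mM/s

In reciprocal form, 1/v = (Km/Vmax)·(1/[S]) + 1/Vmax. The two points give (1/[S], 1/v) = (5.155, 0.02427) and (0.1675, 0.005882).
Slope = (0.02427 − 0.005882)/(5.155 − 0.1675) = 0.003687; intercept = 0.02427 − 0.003687×5.155 = 0.005265.
Vmax = 1/intercept = 190 mM/s; Km = slope × Vmax = 0.003687 × 190 = 0.700 mM.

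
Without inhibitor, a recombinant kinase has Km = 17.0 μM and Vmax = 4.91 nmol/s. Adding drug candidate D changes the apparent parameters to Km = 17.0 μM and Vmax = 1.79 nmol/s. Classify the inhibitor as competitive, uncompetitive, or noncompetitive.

Vmax decreases (4.91 → 1.79 nmol/s) while Km is unchanged — pure noncompetitive inhibition.

noncompetitive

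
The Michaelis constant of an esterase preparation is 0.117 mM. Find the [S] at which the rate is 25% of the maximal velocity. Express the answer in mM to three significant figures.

v/Vmax = [S]/(Km+[S]) = 0.25, so [S] = Km·0.25/(1 − 0.25) = 0.117 × 0.3333.
[S] = 0.0390 mM.

0.0390 mM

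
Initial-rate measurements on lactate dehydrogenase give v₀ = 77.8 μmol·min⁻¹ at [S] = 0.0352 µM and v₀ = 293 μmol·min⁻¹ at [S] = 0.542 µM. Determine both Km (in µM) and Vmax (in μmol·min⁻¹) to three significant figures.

Km = 0.129 µM; Vmax = 363 μmol·min⁻¹

From v = Vmax[S]/(Km+[S]), each point gives Vmax = v(Km+[S])/[S].
Equating: 77.8(Km+0.0352)/0.0352 = 293(Km+0.542)/0.542.
2210·Km + 77.8 = 540.6·Km + 293, so (2210 − 540.6)·Km = 293 − 77.8.
Km = 215.2/1670 = 0.129 µM; then Vmax = 77.8(0.129+0.0352)/0.0352 = 363 μmol·min⁻¹.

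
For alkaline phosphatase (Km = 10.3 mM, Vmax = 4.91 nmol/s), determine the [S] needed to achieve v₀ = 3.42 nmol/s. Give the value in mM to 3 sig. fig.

23.6 mM

The required fractional saturation is v/Vmax = 3.42/4.91 = 0.6965.
Then [S]/(Km+[S]) = 0.6965 ⇒ [S] = 10.3 × 0.6965/(1 − 0.6965) = 23.6 mM.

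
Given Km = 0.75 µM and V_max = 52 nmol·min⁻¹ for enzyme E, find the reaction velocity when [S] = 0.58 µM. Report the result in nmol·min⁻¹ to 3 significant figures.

v = Vmax·[S]/(Km + [S]) = 52 × 0.58 / (0.75 + 0.58)
  = 30.16 / 1.330 = 22.7 nmol·min⁻¹.

22.7 nmol·min⁻¹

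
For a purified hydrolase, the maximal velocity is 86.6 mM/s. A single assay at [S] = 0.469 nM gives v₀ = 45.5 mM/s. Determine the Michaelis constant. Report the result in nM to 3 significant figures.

0.424 nM

v/Vmax = 45.5/86.6 = 0.5254 = [S]/(Km+[S]).
So Km + [S] = [S]/0.5254 = 0.8926 nM, giving Km = 0.8926 − 0.469 = 0.424 nM.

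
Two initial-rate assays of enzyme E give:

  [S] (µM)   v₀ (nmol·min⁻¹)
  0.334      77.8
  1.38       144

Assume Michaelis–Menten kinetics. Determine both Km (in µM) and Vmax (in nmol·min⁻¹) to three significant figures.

In reciprocal form, 1/v = (Km/Vmax)·(1/[S]) + 1/Vmax. The two points give (1/[S], 1/v) = (2.994, 0.01285) and (0.7246, 0.006944).
Slope = (0.01285 − 0.006944)/(2.994 − 0.7246) = 0.002604; intercept = 0.01285 − 0.002604×2.994 = 0.005058.
Vmax = 1/intercept = 198 nmol·min⁻¹; Km = slope × Vmax = 0.002604 × 198 = 0.515 µM.

Km = 0.515 µM; Vmax = 198 nmol·min⁻¹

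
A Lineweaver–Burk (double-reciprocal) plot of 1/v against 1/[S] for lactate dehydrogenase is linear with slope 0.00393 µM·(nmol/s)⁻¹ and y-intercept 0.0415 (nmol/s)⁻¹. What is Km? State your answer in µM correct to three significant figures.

0.0947 µM

y-intercept = 1/Vmax ⇒ Vmax = 24.1 nmol/s; slope = Km/Vmax ⇒ Km = slope × Vmax.
Km = 0.00393 × 24.1 = 0.0947 µM.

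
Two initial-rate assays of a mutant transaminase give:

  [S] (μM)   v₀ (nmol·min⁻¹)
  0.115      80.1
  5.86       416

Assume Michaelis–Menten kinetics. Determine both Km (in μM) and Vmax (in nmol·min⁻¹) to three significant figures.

In reciprocal form, 1/v = (Km/Vmax)·(1/[S]) + 1/Vmax. The two points give (1/[S], 1/v) = (8.696, 0.01248) and (0.1706, 0.002404).
Slope = (0.01248 − 0.002404)/(8.696 − 0.1706) = 0.001182; intercept = 0.01248 − 0.001182×8.696 = 0.002202.
Vmax = 1/intercept = 454 nmol·min⁻¹; Km = slope × Vmax = 0.001182 × 454 = 0.537 μM.

Km = 0.537 μM; Vmax = 454 nmol·min⁻¹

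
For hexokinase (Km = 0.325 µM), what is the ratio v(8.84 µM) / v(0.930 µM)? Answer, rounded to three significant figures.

The fractional saturations are [S]/(Km+[S]) = 0.930/1.255 = 0.7410 and 8.84/9.165 = 0.9645.
v₂/v₁ is just their ratio: 0.9645/0.7410 = 1.30.

1.30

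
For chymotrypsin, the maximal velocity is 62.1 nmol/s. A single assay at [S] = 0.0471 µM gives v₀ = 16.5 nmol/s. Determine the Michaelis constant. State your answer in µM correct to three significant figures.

v/Vmax = 16.5/62.1 = 0.2657 = [S]/(Km+[S]).
So Km + [S] = [S]/0.2657 = 0.1773 µM, giving Km = 0.1773 − 0.0471 = 0.130 µM.

0.130 µM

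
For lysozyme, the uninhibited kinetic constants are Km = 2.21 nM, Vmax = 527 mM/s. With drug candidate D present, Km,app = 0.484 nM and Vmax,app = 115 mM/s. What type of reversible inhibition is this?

Both Km and Vmax decrease by the same factor (~4.57-fold) — characteristic of uncompetitive inhibition.

uncompetitive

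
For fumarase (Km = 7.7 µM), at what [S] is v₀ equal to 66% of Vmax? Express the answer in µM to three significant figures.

14.9 µM

v/Vmax = [S]/(Km+[S]) = 0.66, so [S] = Km·0.66/(1 − 0.66) = 7.7 × 1.941.
[S] = 14.9 µM.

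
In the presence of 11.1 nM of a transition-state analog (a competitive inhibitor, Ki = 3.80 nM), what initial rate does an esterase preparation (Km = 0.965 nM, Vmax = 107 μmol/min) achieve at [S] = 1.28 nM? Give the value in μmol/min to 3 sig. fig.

27.0 μmol/min

α = 1 + [I]/Ki = 1 + 11.1/3.80 = 3.921.
For a competitive inhibitor, Vmax is unchanged and the apparent Km becomes α·Km: Km,app = 3.78 nM, Vmax,app = 107 μmol/min.
v = Vmax,app·[S]/(Km,app + [S]) = 107 × 1.28/(3.78 + 1.28) = 27.0 μmol/min.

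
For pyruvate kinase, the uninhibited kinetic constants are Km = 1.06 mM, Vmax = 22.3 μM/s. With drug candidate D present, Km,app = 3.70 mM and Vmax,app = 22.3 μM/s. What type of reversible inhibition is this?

competitive

Km increases (1.06 → 3.70 mM) while Vmax is unchanged — the hallmark of competitive inhibition.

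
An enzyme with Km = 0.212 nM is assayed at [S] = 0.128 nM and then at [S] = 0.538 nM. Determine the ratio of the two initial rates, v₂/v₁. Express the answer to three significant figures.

1.91

Since Vmax cancels, v₂/v₁ = [S]₂(Km+[S]₁) / [S]₁(Km+[S]₂).
= 0.538×(0.212+0.128) / (0.128×(0.212+0.538)) = 0.1829/0.09600 = 1.91.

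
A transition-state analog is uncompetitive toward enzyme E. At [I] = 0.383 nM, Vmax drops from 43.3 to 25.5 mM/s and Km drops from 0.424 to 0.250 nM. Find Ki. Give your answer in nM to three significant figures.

Uncompetitive: Vmax,app = Vmax/α (and Km,app = Km/α) with α = 1 + [I]/Ki.
α = Vmax/Vmax,app = 43.3/25.5 = 1.698.
Ki = [I]/(α − 1) = 0.383/0.6980 = 0.549 nM.

0.549 nM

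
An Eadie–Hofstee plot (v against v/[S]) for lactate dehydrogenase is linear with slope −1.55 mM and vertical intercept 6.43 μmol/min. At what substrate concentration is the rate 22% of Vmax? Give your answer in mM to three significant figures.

0.437 mM

The Eadie–Hofstee slope gives Km = 1.55 mM (slope = −Km).
v/Vmax = [S]/(Km+[S]) = 0.22 ⇒ [S] = Km·0.22/(1−0.22) = 1.55 × 0.2821 = 0.437 mM.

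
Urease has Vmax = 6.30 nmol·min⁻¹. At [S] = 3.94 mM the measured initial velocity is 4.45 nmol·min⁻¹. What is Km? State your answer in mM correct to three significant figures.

From v = Vmax[S]/(Km+[S]), Km = [S](Vmax − v)/v.
Km = 3.94 × (6.30 − 4.45) / 4.45 = 7.289/4.45 = 1.64 mM.

1.64 mM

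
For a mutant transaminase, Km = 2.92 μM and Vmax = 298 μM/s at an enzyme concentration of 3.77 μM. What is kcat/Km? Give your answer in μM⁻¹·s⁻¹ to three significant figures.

kcat = Vmax/[E]total = 298/3.77 = 79.0 s⁻¹.
kcat/Km = 79.0/2.92 = 27.1 μM⁻¹·s⁻¹.

27.1 μM⁻¹·s⁻¹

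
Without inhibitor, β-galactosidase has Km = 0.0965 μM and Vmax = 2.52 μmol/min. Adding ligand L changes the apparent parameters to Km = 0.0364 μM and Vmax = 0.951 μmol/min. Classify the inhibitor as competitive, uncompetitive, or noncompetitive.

uncompetitive

Both Km and Vmax decrease by the same factor (~2.65-fold) — characteristic of uncompetitive inhibition.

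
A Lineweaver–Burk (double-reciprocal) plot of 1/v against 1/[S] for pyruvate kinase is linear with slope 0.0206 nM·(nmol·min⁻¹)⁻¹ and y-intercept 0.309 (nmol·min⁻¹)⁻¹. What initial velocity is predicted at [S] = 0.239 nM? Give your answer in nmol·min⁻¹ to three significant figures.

The y-intercept is 1/Vmax, so Vmax = 1/0.309 = 3.24 nmol·min⁻¹.
The slope is Km/Vmax, so Km = 0.0206 × 3.24 = 0.0667 nM.
Then v = 3.24 × 0.239/(0.0667 + 0.239) = 2.53 nmol·min⁻¹.

2.53 nmol·min⁻¹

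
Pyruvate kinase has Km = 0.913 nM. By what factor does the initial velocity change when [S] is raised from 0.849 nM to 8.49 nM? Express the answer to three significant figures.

1.87

The fractional saturations are [S]/(Km+[S]) = 0.849/1.762 = 0.4818 and 8.49/9.403 = 0.9029.
v₂/v₁ is just their ratio: 0.9029/0.4818 = 1.87.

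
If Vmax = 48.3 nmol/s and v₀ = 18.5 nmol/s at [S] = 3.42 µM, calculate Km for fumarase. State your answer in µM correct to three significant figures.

v/Vmax = 18.5/48.3 = 0.3830 = [S]/(Km+[S]).
So Km + [S] = [S]/0.3830 = 8.929 µM, giving Km = 8.929 − 3.42 = 5.51 µM.

5.51 µM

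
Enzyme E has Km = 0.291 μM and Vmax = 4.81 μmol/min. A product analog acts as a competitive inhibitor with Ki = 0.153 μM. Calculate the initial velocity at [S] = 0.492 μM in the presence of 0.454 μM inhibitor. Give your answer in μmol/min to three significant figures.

1.44 μmol/min

With α = 1 + [I]/Ki = 1 + 0.454/0.153 = 3.967, the competitive rate law is v = Vmax[S] / (αKm + [S]).
v = 4.81×0.492 / (3.967×0.291 + 0.492) = 2.367/1.646 = 1.44 μmol/min.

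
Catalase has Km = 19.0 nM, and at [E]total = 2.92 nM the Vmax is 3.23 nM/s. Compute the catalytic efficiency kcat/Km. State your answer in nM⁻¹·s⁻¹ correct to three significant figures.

0.0582 nM⁻¹·s⁻¹

kcat = Vmax/[E]total = 3.23/2.92 = 1.11 s⁻¹.
kcat/Km = 1.11/19.0 = 0.0582 nM⁻¹·s⁻¹.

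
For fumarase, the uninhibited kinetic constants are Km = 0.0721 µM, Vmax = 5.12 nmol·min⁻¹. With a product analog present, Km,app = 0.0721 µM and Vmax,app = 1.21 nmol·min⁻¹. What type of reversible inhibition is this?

Vmax decreases (5.12 → 1.21 nmol·min⁻¹) while Km is unchanged — pure noncompetitive inhibition.

noncompetitive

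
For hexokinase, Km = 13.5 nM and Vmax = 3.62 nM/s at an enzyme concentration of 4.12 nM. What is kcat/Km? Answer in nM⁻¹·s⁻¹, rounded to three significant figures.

0.0651 nM⁻¹·s⁻¹

kcat = Vmax/[E]total = 3.62/4.12 = 0.879 s⁻¹.
kcat/Km = 0.879/13.5 = 0.0651 nM⁻¹·s⁻¹.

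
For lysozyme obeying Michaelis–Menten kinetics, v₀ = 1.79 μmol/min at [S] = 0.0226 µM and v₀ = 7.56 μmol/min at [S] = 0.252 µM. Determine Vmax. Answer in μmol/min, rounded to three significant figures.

From v = Vmax[S]/(Km+[S]), each point gives Vmax = v(Km+[S])/[S].
Equating: 1.79(Km+0.0226)/0.0226 = 7.56(Km+0.252)/0.252.
79.20·Km + 1.79 = 30.00·Km + 7.56, so (79.20 − 30.00)·Km = 7.56 − 1.79.
Km = 5.770/49.20 = 0.117 µM; then Vmax = 1.79(0.117+0.0226)/0.0226 = 11.1 μmol/min.

11.1 μmol/min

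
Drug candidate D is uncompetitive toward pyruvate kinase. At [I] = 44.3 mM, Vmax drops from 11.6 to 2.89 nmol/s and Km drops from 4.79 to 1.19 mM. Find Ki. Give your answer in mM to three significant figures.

Uncompetitive: Vmax,app = Vmax/α (and Km,app = Km/α) with α = 1 + [I]/Ki.
α = Vmax/Vmax,app = 11.6/2.89 = 4.014.
Ki = [I]/(α − 1) = 44.3/3.014 = 14.7 mM.

14.7 mM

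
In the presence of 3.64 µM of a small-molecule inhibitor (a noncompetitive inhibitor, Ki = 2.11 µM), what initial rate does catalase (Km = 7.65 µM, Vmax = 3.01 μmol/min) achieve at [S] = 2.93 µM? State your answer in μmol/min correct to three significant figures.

With α = 1 + [I]/Ki = 1 + 3.64/2.11 = 2.725, the noncompetitive rate law is v = (Vmax/α)·[S] / (Km + [S]).
v = (3.01/2.725)×2.93 / (7.65 + 2.93) = 3.236/10.58 = 0.306 μmol/min.

0.306 μmol/min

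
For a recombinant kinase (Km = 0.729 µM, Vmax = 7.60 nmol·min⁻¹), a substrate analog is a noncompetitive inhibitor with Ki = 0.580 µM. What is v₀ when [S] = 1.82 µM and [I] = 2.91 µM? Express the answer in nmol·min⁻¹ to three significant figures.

0.902 nmol·min⁻¹

α = 1 + [I]/Ki = 1 + 2.91/0.580 = 6.017.
For a noncompetitive inhibitor, Vmax is reduced to Vmax/α while Km is unchanged: Km,app = 0.729 µM, Vmax,app = 1.26 nmol·min⁻¹.
v = Vmax,app·[S]/(Km,app + [S]) = 1.26 × 1.82/(0.729 + 1.82) = 0.902 nmol·min⁻¹.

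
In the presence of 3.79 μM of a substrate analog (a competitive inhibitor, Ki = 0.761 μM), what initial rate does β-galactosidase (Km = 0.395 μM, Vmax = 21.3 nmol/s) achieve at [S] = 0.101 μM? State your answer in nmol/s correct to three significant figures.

0.873 nmol/s

α = 1 + [I]/Ki = 1 + 3.79/0.761 = 5.980.
For a competitive inhibitor, Vmax is unchanged and the apparent Km becomes α·Km: Km,app = 2.36 μM, Vmax,app = 21.3 nmol/s.
v = Vmax,app·[S]/(Km,app + [S]) = 21.3 × 0.101/(2.36 + 0.101) = 0.873 nmol/s.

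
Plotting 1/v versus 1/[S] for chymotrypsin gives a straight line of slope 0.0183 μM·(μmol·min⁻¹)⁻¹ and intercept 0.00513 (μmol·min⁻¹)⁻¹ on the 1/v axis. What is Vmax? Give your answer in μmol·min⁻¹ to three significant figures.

195 μmol·min⁻¹

The y-intercept of a Lineweaver–Burk plot equals 1/Vmax, so Vmax = 1/0.00513 = 195 μmol·min⁻¹.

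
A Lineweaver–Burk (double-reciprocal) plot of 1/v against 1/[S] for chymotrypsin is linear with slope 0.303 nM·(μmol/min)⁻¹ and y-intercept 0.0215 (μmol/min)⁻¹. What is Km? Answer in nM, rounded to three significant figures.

y-intercept = 1/Vmax ⇒ Vmax = 46.5 μmol/min; slope = Km/Vmax ⇒ Km = slope × Vmax.
Km = 0.303 × 46.5 = 14.1 nM.

14.1 nM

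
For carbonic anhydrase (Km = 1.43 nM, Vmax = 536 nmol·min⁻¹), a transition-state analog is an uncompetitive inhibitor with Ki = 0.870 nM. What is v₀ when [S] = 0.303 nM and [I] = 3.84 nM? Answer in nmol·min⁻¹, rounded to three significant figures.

With α = 1 + [I]/Ki = 1 + 3.84/0.870 = 5.414, the uncompetitive rate law is v = (Vmax/α)·[S] / (Km/α + [S]).
v = (536/5.414)×0.303 / (1.43/5.414 + 0.303) = 30.00/0.5671 = 52.9 nmol·min⁻¹.

52.9 nmol·min⁻¹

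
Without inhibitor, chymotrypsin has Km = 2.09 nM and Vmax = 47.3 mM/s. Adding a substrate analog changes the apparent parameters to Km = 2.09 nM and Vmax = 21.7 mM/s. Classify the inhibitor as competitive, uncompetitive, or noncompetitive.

noncompetitive

Vmax decreases (47.3 → 21.7 mM/s) while Km is unchanged — pure noncompetitive inhibition.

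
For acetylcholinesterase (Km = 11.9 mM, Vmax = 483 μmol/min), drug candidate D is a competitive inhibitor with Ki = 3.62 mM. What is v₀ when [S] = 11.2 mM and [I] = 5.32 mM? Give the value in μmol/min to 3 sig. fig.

α = 1 + [I]/Ki = 1 + 5.32/3.62 = 2.470.
For a competitive inhibitor, Vmax is unchanged and the apparent Km becomes α·Km: Km,app = 29.4 mM, Vmax,app = 483 μmol/min.
v = Vmax,app·[S]/(Km,app + [S]) = 483 × 11.2/(29.4 + 11.2) = 133 μmol/min.

133 μmol/min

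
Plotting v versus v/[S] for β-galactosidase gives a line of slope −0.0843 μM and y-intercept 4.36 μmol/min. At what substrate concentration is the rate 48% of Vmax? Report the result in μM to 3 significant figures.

The Eadie–Hofstee slope gives Km = 0.0843 μM (slope = −Km).
v/Vmax = [S]/(Km+[S]) = 0.48 ⇒ [S] = Km·0.48/(1−0.48) = 0.0843 × 0.9231 = 0.0778 μM.

0.0778 μM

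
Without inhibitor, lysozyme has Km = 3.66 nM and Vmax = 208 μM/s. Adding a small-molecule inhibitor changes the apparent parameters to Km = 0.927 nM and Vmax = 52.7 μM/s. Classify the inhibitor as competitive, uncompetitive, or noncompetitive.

uncompetitive

Both Km and Vmax decrease by the same factor (~3.95-fold) — characteristic of uncompetitive inhibition.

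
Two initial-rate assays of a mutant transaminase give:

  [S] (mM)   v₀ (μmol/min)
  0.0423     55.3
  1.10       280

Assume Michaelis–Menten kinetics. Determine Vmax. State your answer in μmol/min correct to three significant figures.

334 μmol/min

In reciprocal form, 1/v = (Km/Vmax)·(1/[S]) + 1/Vmax. The two points give (1/[S], 1/v) = (23.64, 0.01808) and (0.9091, 0.003571).
Slope = (0.01808 − 0.003571)/(23.64 − 0.9091) = 0.0006384; intercept = 0.01808 − 0.0006384×23.64 = 0.002991.
Vmax = 1/intercept = 334 μmol/min; Km = slope × Vmax = 0.0006384 × 334 = 0.213 mM.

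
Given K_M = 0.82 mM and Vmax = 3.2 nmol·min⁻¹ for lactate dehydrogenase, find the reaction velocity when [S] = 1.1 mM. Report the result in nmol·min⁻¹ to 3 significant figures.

1.83 nmol·min⁻¹

v = Vmax·[S]/(Km + [S]) = 3.2 × 1.1 / (0.82 + 1.1)
  = 3.520 / 1.920 = 1.83 nmol·min⁻¹.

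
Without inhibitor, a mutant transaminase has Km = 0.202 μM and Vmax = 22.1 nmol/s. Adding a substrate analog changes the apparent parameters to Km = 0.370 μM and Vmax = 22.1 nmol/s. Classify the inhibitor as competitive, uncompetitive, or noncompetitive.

Km increases (0.202 → 0.370 μM) while Vmax is unchanged — the hallmark of competitive inhibition.

competitive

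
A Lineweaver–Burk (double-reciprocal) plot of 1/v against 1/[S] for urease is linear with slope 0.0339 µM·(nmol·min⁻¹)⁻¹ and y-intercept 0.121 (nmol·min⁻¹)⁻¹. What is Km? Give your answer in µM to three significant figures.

0.280 µM

y-intercept = 1/Vmax ⇒ Vmax = 8.26 nmol·min⁻¹; slope = Km/Vmax ⇒ Km = slope × Vmax.
Km = 0.0339 × 8.26 = 0.280 µM.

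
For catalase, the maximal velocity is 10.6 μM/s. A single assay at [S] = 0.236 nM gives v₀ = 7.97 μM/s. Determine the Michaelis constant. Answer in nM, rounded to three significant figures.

From v = Vmax[S]/(Km+[S]), Km = [S](Vmax − v)/v.
Km = 0.236 × (10.6 − 7.97) / 7.97 = 0.6207/7.97 = 0.0779 nM.

0.0779 nM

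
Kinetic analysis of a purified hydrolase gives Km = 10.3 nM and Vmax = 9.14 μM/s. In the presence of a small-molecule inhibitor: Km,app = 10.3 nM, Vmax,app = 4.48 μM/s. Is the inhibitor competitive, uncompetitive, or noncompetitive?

noncompetitive

Vmax decreases (9.14 → 4.48 μM/s) while Km is unchanged — pure noncompetitive inhibition.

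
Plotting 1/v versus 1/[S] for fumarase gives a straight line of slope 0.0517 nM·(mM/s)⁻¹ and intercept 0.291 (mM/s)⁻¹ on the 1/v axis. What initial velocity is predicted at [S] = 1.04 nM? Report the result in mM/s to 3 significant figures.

2.94 mM/s

The y-intercept is 1/Vmax, so Vmax = 1/0.291 = 3.44 mM/s.
The slope is Km/Vmax, so Km = 0.0517 × 3.44 = 0.178 nM.
Then v = 3.44 × 1.04/(0.178 + 1.04) = 2.94 mM/s.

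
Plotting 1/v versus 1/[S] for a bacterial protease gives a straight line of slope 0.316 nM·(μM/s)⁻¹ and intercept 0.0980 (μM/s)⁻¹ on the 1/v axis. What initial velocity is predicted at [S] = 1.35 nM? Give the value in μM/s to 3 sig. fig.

The y-intercept is 1/Vmax, so Vmax = 1/0.0980 = 10.2 μM/s.
The slope is Km/Vmax, so Km = 0.316 × 10.2 = 3.22 nM.
Then v = 10.2 × 1.35/(3.22 + 1.35) = 3.01 μM/s.

3.01 μM/s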